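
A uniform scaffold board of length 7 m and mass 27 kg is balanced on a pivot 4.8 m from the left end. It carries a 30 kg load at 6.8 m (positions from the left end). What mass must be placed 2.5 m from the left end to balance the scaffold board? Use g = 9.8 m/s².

Choose the pivot (at 4.8 m from the left end) as the axis so the support reaction has zero arm there.
Beam weight: 27 × 9.8 = 264.6 N down at 3.5 m → arm 1.3 m, τ = 264.6 × 1.3 = 344 N·m counterclockwise.
Load: 30 × 9.8 = 294 N down at 6.8 m → arm 2 m, τ = 294 × 2 = 588 N·m clockwise.
Net moment of known loads = 244 N·m clockwise.
An unknown mass m at 2.5 m has arm 2.3 m; its moment is m·g·2.3 counterclockwise.
For rotational equilibrium, m × 9.8 × 2.3 = 244, so m = 244 / (9.8 × 2.3) = 10.8 kg.

m ≈ 10.8 kg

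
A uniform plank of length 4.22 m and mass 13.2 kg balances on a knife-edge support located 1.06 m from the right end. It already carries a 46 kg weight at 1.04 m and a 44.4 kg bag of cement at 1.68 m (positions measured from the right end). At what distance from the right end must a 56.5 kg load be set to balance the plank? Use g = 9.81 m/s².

About the knife-edge support (at 1.06 m from the right end):
Beam weight: 13.2 × 9.81 = 129.5 N down at 2.11 m → arm 1.05 m, τ = 129.5 × 1.05 = 136 N·m counterclockwise.
Weight: 46 × 9.81 = 451.3 N down at 1.04 m → arm 0.02 m, τ = 451.3 × 0.02 = 9.026 N·m clockwise.
Bag of cement: 44.4 × 9.81 = 435.6 N down at 1.68 m → arm 0.62 m, τ = 435.6 × 0.62 = 270.1 N·m counterclockwise.
Net moment of existing loads = 397.1 N·m counterclockwise.
The load weighs 56.5 × 9.81 = 554.3 N and must supply an equal clockwise moment, so its lever arm about the knife-edge support is 397.1 / 554.3 = 0.716 m.
That puts it at 1.06 − 0.716 = 0.344 m from the right end.

x ≈ 0.344 m from the right end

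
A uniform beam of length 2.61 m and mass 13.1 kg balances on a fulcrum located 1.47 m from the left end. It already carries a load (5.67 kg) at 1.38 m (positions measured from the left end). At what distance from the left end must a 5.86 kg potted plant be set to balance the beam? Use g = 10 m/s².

x ≈ 1.93 m from the left end

Take moments about the fulcrum (at 1.47 m from the left end).
Beam weight: 13.1 × 10 = 131 N down at 1.305 m → arm 0.165 m, τ = 131 × 0.165 = 21.62 N·m counterclockwise.
Load: 5.67 × 10 = 56.7 N down at 1.38 m → arm 0.09 m, τ = 56.7 × 0.09 = 5.103 N·m counterclockwise.
Net moment of existing loads = 26.72 N·m counterclockwise.
The potted plant weighs 5.86 × 10 = 58.6 N and must supply an equal clockwise moment, so its lever arm about the fulcrum is 26.72 / 58.6 = 0.456 m.
That puts it at 1.47 + 0.456 = 1.93 m from the left end.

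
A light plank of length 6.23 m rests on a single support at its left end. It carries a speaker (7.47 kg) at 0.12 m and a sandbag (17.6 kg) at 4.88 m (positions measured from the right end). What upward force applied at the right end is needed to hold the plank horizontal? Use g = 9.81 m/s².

Taking torques about the left end:
Speaker: 7.47 × 9.81 = 73.28 N down at 0.12 m → arm 6.11 m, τ = 73.28 × 6.11 = 447.7 N·m clockwise.
Sandbag: 17.6 × 9.81 = 172.7 N down at 4.88 m → arm 1.35 m, τ = 172.7 × 1.35 = 233.1 N·m clockwise.
Net moment of the loads = 680.8 N·m clockwise.
The upward force F acts at the right end, arm 6.23 m, giving F × 6.23 counterclockwise.
For rotational equilibrium, F × 6.23 = 680.8, so F = 680.8 / 6.23 = 109 N.

F ≈ 109 N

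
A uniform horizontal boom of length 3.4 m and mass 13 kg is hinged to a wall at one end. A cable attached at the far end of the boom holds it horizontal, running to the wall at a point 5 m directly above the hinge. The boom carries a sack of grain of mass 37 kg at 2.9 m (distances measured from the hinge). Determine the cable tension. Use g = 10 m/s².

Sum moments about the hinge (the unknown hinge reaction has zero arm there).
Beam weight: 13 × 10 = 130 N down at 1.7 m → arm 1.7 m, τ = 130 × 1.7 = 221 N·m clockwise.
Sack of grain: 37 × 10 = 370 N down at 2.9 m → arm 2.9 m, τ = 370 × 2.9 = 1073 N·m clockwise.
Total clockwise load moment = 1294 N·m.
The cable tension T acts at 3.4 m; only its component perpendicular to the boom, T sinθ, produces torque. sinθ = h/√(h²+d²) = 5/√(5²+3.4²) = 0.8269.
Setting net torque to zero: T × 3.4 × 0.8269 = 1294 → T = 1294 / 2.811 = 460 N.

T ≈ 460 N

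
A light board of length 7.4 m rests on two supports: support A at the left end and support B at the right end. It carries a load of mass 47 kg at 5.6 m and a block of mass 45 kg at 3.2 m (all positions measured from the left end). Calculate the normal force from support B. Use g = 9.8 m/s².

R_B ≈ 539 N

Choose support A as the axis so its reaction then has zero moment arm.
Load: 47 × 9.8 = 460.6 N down at 5.6 m → arm 5.6 m, τ = 460.6 × 5.6 = 2579 N·m clockwise.
Block: 45 × 9.8 = 441 N down at 3.2 m → arm 3.2 m, τ = 441 × 3.2 = 1411 N·m clockwise.
Net load moment about support A = 3990 N·m clockwise.
Reaction R at support B is upward at 7.4 m, arm 7.4 m → moment R × 7.4 counterclockwise.
Balancing moments: R × 7.4 = 3990, giving R = 539 N.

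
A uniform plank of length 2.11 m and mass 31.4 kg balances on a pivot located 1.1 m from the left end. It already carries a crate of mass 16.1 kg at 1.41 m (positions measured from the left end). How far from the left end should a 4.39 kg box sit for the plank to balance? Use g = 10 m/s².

Sum moments about the pivot (at 1.1 m from the left end) (the support reaction has zero arm there).
Beam weight: 31.4 × 10 = 314 N down at 1.055 m → arm 0.045 m, τ = 314 × 0.045 = 14.13 N·m counterclockwise.
Crate: 16.1 × 10 = 161 N down at 1.41 m → arm 0.31 m, τ = 161 × 0.31 = 49.91 N·m clockwise.
Net moment of existing loads = 35.78 N·m clockwise.
The box weighs 4.39 × 10 = 43.9 N and must supply an equal counterclockwise moment, so its lever arm about the pivot is 35.78 / 43.9 = 0.815 m.
That puts it at 1.1 − 0.815 = 0.285 m from the left end.

x ≈ 0.285 m from the left end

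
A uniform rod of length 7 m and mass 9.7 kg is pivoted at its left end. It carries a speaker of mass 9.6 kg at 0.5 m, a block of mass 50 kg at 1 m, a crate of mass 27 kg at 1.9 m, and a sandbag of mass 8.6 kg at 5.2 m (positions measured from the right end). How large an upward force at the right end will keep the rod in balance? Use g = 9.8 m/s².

F ≈ 769 N

Choose the left end as the axis so the unknown pivot reaction has zero arm there.
Beam weight: 9.7 × 9.8 = 95.06 N down at 3.5 m → arm 3.5 m, τ = 95.06 × 3.5 = 332.7 N·m clockwise.
Speaker: 9.6 × 9.8 = 94.08 N down at 0.5 m → arm 6.5 m, τ = 94.08 × 6.5 = 611.5 N·m clockwise.
Block: 50 × 9.8 = 490 N down at 1 m → arm 6 m, τ = 490 × 6 = 2940 N·m clockwise.
Crate: 27 × 9.8 = 264.6 N down at 1.9 m → arm 5.1 m, τ = 264.6 × 5.1 = 1349 N·m clockwise.
Sandbag: 8.6 × 9.8 = 84.28 N down at 5.2 m → arm 1.8 m, τ = 84.28 × 1.8 = 151.7 N·m clockwise.
Net moment of the loads = 5385 N·m clockwise.
The upward force F acts at the right end, arm 7 m, giving F × 7 counterclockwise.
Στ = 0 ⇒ F × 7 = 5385 ⇒ F = 5385 / 7 = 769 N.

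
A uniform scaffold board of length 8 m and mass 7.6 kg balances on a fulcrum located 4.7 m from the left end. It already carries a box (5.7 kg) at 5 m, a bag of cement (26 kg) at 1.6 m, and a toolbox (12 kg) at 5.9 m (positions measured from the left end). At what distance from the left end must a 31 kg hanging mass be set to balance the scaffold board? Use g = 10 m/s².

x ≈ 6.95 m from the left end

Choose the fulcrum (at 4.7 m from the left end) as the axis so the support reaction has zero arm there.
Beam weight: 7.6 × 10 = 76 N down at 4 m → arm 0.7 m, τ = 76 × 0.7 = 53.2 N·m counterclockwise.
Box: 5.7 × 10 = 57 N down at 5 m → arm 0.3 m, τ = 57 × 0.3 = 17.1 N·m clockwise.
Bag of cement: 26 × 10 = 260 N down at 1.6 m → arm 3.1 m, τ = 260 × 3.1 = 806 N·m counterclockwise.
Toolbox: 12 × 10 = 120 N down at 5.9 m → arm 1.2 m, τ = 120 × 1.2 = 144 N·m clockwise.
Net moment of existing loads = 698.1 N·m counterclockwise.
The hanging mass weighs 31 × 10 = 310 N and must supply an equal clockwise moment, so its lever arm about the fulcrum is 698.1 / 310 = 2.25 m.
That puts it at 4.7 + 2.25 = 6.95 m from the left end.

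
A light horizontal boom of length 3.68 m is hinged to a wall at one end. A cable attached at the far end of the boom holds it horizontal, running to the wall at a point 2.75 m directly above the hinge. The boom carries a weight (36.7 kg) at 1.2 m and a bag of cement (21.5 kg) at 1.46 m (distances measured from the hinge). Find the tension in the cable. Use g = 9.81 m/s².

Choose the hinge as the axis so the unknown hinge reaction has zero arm there.
Weight: 36.7 × 9.81 = 360 N down at 1.2 m → arm 1.2 m, τ = 360 × 1.2 = 432 N·m clockwise.
Bag of cement: 21.5 × 9.81 = 210.9 N down at 1.46 m → arm 1.46 m, τ = 210.9 × 1.46 = 307.9 N·m clockwise.
Total clockwise load moment = 739.9 N·m.
The cable tension T acts at 3.68 m; only its component perpendicular to the boom, T sinθ, produces torque. sinθ = h/√(h²+d²) = 2.75/√(2.75²+3.68²) = 0.5986.
For rotational equilibrium, T × 3.68 × 0.5986 = 739.9, so T = 739.9 / 2.203 = 336 N.

T ≈ 336 N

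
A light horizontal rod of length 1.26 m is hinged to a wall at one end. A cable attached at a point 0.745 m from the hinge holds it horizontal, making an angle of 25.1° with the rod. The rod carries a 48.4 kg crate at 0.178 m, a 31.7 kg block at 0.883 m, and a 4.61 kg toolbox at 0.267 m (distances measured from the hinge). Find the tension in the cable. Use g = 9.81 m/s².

Take moments about the hinge.
Crate: 48.4 × 9.81 = 474.8 N down at 0.178 m → arm 0.178 m, τ = 474.8 × 0.178 = 84.51 N·m clockwise.
Block: 31.7 × 9.81 = 311 N down at 0.883 m → arm 0.883 m, τ = 311 × 0.883 = 274.6 N·m clockwise.
Toolbox: 4.61 × 9.81 = 45.22 N down at 0.267 m → arm 0.267 m, τ = 45.22 × 0.267 = 12.07 N·m clockwise.
Total clockwise load moment = 371.2 N·m.
The cable tension T acts at 0.745 m; only its component perpendicular to the rod, T sinθ, produces torque. sin 25.1° = 0.4242.
Setting net torque to zero: T × 0.745 × 0.4242 = 371.2 → T = 371.2 / 0.316 = 1170 N.

T ≈ 1170 N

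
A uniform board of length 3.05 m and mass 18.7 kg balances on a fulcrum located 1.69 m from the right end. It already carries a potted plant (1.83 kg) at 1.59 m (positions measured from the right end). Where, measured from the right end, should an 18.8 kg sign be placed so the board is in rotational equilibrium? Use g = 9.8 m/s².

About the fulcrum (at 1.69 m from the right end):
Beam weight: 18.7 × 9.8 = 183.3 N down at 1.525 m → arm 0.165 m, τ = 183.3 × 0.165 = 30.24 N·m clockwise.
Potted plant: 1.83 × 9.8 = 17.93 N down at 1.59 m → arm 0.1 m, τ = 17.93 × 0.1 = 1.793 N·m clockwise.
Net moment of existing loads = 32.03 N·m clockwise.
The sign weighs 18.8 × 9.8 = 184.2 N and must supply an equal counterclockwise moment, so its lever arm about the fulcrum is 32.03 / 184.2 = 0.174 m.
That puts it at 1.69 + 0.174 = 1.86 m from the right end.

x ≈ 1.86 m from the right end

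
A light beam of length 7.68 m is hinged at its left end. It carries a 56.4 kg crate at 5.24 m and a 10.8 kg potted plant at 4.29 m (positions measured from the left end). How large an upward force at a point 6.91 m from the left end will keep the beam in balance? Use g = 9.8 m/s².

Take moments about the left end.
Crate: 56.4 × 9.8 = 552.7 N down at 5.24 m → arm 5.24 m, τ = 552.7 × 5.24 = 2896 N·m clockwise.
Potted plant: 10.8 × 9.8 = 105.8 N down at 4.29 m → arm 4.29 m, τ = 105.8 × 4.29 = 453.9 N·m clockwise.
Net moment of the loads = 3350 N·m clockwise.
The upward force F acts at a point 6.91 m from the left end, arm 6.91 m, giving F × 6.91 counterclockwise.
Στ = 0 ⇒ F × 6.91 = 3350 ⇒ F = 3350 / 6.91 = 485 N.

F ≈ 485 N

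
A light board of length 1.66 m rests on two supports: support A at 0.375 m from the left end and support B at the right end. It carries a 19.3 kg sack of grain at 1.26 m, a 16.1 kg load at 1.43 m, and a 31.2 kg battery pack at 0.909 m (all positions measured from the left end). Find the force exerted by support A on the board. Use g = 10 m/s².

R_A ≈ 271 N

Choose support B as the axis so its reaction then has zero moment arm.
Sack of grain: 19.3 × 10 = 193 N down at 1.26 m → arm 0.4 m, τ = 193 × 0.4 = 77.2 N·m counterclockwise.
Load: 16.1 × 10 = 161 N down at 1.43 m → arm 0.23 m, τ = 161 × 0.23 = 37.03 N·m counterclockwise.
Battery pack: 31.2 × 10 = 312 N down at 0.909 m → arm 0.751 m, τ = 312 × 0.751 = 234.3 N·m counterclockwise.
Net load moment about support B = 348.5 N·m counterclockwise.
Reaction R at support A is upward at 0.375 m, arm 1.285 m → moment R × 1.285 clockwise.
For rotational equilibrium, R × 1.285 = 348.5, so R = 271 N.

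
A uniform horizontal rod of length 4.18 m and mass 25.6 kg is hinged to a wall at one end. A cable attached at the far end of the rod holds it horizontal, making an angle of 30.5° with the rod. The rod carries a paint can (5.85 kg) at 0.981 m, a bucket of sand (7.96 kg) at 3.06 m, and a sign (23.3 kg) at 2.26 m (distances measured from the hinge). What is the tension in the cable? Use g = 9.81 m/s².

T ≈ 630 N

Choose the hinge as the axis so the unknown hinge reaction has zero arm there.
Beam weight: 25.6 × 9.81 = 251.1 N down at 2.09 m → arm 2.09 m, τ = 251.1 × 2.09 = 524.8 N·m clockwise.
Paint can: 5.85 × 9.81 = 57.39 N down at 0.981 m → arm 0.981 m, τ = 57.39 × 0.981 = 56.3 N·m clockwise.
Bucket of sand: 7.96 × 9.81 = 78.09 N down at 3.06 m → arm 3.06 m, τ = 78.09 × 3.06 = 239 N·m clockwise.
Sign: 23.3 × 9.81 = 228.6 N down at 2.26 m → arm 2.26 m, τ = 228.6 × 2.26 = 516.6 N·m clockwise.
Total clockwise load moment = 1337 N·m.
The cable tension T acts at 4.18 m; only its component perpendicular to the rod, T sinθ, produces torque. sin 30.5° = 0.5075.
Balancing moments: T × 4.18 × 0.5075 = 1337, giving T = 1337 / 2.121 = 630 N.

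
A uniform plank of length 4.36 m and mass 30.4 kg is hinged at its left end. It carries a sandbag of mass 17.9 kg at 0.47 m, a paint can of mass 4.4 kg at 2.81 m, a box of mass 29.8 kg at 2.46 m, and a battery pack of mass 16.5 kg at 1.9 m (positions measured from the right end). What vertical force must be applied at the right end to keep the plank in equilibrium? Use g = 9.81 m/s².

About the left end:
Beam weight: 30.4 × 9.81 = 298.2 N down at 2.18 m → arm 2.18 m, τ = 298.2 × 2.18 = 650.1 N·m clockwise.
Sandbag: 17.9 × 9.81 = 175.6 N down at 0.47 m → arm 3.89 m, τ = 175.6 × 3.89 = 683.1 N·m clockwise.
Paint can: 4.4 × 9.81 = 43.16 N down at 2.81 m → arm 1.55 m, τ = 43.16 × 1.55 = 66.9 N·m clockwise.
Box: 29.8 × 9.81 = 292.3 N down at 2.46 m → arm 1.9 m, τ = 292.3 × 1.9 = 555.4 N·m clockwise.
Battery pack: 16.5 × 9.81 = 161.9 N down at 1.9 m → arm 2.46 m, τ = 161.9 × 2.46 = 398.3 N·m clockwise.
Net moment of the loads = 2354 N·m clockwise.
The upward force F acts at the right end, arm 4.36 m, giving F × 4.36 counterclockwise.
Balancing moments: F × 4.36 = 2354, giving F = 2354 / 4.36 = 540 N.

F ≈ 540 N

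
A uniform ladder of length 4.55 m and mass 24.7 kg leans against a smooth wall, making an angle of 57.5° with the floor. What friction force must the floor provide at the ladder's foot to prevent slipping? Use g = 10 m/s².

Choose the foot of the ladder as the axis so the floor normal and friction both act there and drop out.
Ladder weight 24.7×10 = 247 N acts at 2.275 m along the ladder; its horizontal arm is 2.275·cos57.5° = 1.222 m → τ = 301.8 N·m clockwise.
Wall normal N acts horizontally at the top; its moment arm is the height L sinθ = 4.55·sin57.5° = 3.837 m, counterclockwise.
Setting net torque to zero: N × 3.837 = 301.8 → N = 78.7 N.
ΣFx = 0: friction at the foot balances the wall's push, so f = N_wall = 78.7 N.

f ≈ 78.7 N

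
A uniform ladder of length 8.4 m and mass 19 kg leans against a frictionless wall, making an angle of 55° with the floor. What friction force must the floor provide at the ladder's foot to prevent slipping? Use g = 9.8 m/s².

f ≈ 65.2 N

Sum moments about the foot of the ladder (the floor normal and friction both act there and drop out).
Ladder weight 19×9.8 = 186.2 N acts at 4.2 m along the ladder; its horizontal arm is 4.2·cos55° = 2.409 m → τ = 448.6 N·m clockwise.
Wall normal N acts horizontally at the top; its moment arm is the height L sinθ = 8.4·sin55° = 6.881 m, counterclockwise.
For rotational equilibrium, N × 6.881 = 448.6, so N = 65.2 N.
ΣFx = 0: friction at the foot balances the wall's push, so f = N_wall = 65.2 N.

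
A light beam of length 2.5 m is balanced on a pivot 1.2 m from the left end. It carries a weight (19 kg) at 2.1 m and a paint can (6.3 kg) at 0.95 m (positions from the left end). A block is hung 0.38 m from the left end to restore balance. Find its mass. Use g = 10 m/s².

Taking torques about the pivot (at 1.2 m from the left end):
Weight: 19 × 10 = 190 N down at 2.1 m → arm 0.9 m, τ = 190 × 0.9 = 171 N·m clockwise.
Paint can: 6.3 × 10 = 63 N down at 0.95 m → arm 0.25 m, τ = 63 × 0.25 = 15.75 N·m counterclockwise.
Net moment of known loads = 155.2 N·m clockwise.
An unknown mass m at 0.38 m has arm 0.82 m; its moment is m·g·0.82 counterclockwise.
Balancing moments: m × 10 × 0.82 = 155.2, giving m = 155.2 / (10 × 0.82) = 18.9 kg.

m ≈ 18.9 kg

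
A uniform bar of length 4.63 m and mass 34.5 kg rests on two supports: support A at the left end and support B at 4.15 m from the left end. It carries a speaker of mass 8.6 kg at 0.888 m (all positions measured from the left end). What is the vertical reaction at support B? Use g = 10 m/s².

About support A:
Beam weight: 34.5 × 10 = 345 N down at 2.315 m → arm 2.315 m, τ = 345 × 2.315 = 798.7 N·m clockwise.
Speaker: 8.6 × 10 = 86 N down at 0.888 m → arm 0.888 m, τ = 86 × 0.888 = 76.37 N·m clockwise.
Net load moment about support A = 875.1 N·m clockwise.
Reaction R at support B is upward at 4.15 m, arm 4.15 m → moment R × 4.15 counterclockwise.
Setting net torque to zero: R × 4.15 = 875.1 → R = 211 N.

R_B ≈ 211 N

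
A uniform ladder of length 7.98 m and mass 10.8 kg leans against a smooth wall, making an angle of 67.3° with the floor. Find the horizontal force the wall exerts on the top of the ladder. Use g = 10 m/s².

Taking torques about the foot of the ladder:
Ladder weight 10.8×10 = 108 N acts at 3.99 m along the ladder; its horizontal arm is 3.99·cos67.3° = 1.54 m → τ = 166.3 N·m clockwise.
Wall normal N acts horizontally at the top; its moment arm is the height L sinθ = 7.98·sin67.3° = 7.362 m, counterclockwise.
Στ = 0 ⇒ N × 7.362 = 166.3 ⇒ N = 22.6 N.

N_wall ≈ 22.6 N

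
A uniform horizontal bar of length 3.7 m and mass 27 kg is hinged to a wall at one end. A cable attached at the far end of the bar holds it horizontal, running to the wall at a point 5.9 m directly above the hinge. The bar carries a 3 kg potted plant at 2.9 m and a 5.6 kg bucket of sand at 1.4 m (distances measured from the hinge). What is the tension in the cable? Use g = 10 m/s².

Taking torques about the hinge:
Beam weight: 27 × 10 = 270 N down at 1.85 m → arm 1.85 m, τ = 270 × 1.85 = 499.5 N·m clockwise.
Potted plant: 3 × 10 = 30 N down at 2.9 m → arm 2.9 m, τ = 30 × 2.9 = 87 N·m clockwise.
Bucket of sand: 5.6 × 10 = 56 N down at 1.4 m → arm 1.4 m, τ = 56 × 1.4 = 78.4 N·m clockwise.
Total clockwise load moment = 664.9 N·m.
The cable tension T acts at 3.7 m; only its component perpendicular to the bar, T sinθ, produces torque. sinθ = h/√(h²+d²) = 5.9/√(5.9²+3.7²) = 0.8472.
Setting net torque to zero: T × 3.7 × 0.8472 = 664.9 → T = 664.9 / 3.135 = 212 N.

T ≈ 212 N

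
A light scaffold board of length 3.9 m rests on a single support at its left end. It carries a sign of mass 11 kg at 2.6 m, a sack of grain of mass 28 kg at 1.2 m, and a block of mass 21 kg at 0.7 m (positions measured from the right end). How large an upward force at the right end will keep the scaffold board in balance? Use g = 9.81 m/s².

About the left end:
Sign: 11 × 9.81 = 107.9 N down at 2.6 m → arm 1.3 m, τ = 107.9 × 1.3 = 140.3 N·m clockwise.
Sack of grain: 28 × 9.81 = 274.7 N down at 1.2 m → arm 2.7 m, τ = 274.7 × 2.7 = 741.7 N·m clockwise.
Block: 21 × 9.81 = 206 N down at 0.7 m → arm 3.2 m, τ = 206 × 3.2 = 659.2 N·m clockwise.
Net moment of the loads = 1541 N·m clockwise.
The upward force F acts at the right end, arm 3.9 m, giving F × 3.9 counterclockwise.
Setting net torque to zero: F × 3.9 = 1541 → F = 1541 / 3.9 = 395 N.

F ≈ 395 N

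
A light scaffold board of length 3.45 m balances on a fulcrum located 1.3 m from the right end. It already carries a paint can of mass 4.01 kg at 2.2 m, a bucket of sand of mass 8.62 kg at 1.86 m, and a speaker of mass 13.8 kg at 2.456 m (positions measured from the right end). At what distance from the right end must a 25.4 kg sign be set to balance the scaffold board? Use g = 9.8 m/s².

x ≈ 0.34 m from the right end

Take moments about the fulcrum (at 1.3 m from the right end).
Paint can: 4.01 × 9.8 = 39.3 N down at 2.2 m → arm 0.9 m, τ = 39.3 × 0.9 = 35.37 N·m counterclockwise.
Bucket of sand: 8.62 × 9.8 = 84.48 N down at 1.86 m → arm 0.56 m, τ = 84.48 × 0.56 = 47.31 N·m counterclockwise.
Speaker: 13.8 × 9.8 = 135.2 N down at 2.456 m → arm 1.156 m, τ = 135.2 × 1.156 = 156.3 N·m counterclockwise.
Net moment of existing loads = 239 N·m counterclockwise.
The sign weighs 25.4 × 9.8 = 248.9 N and must supply an equal clockwise moment, so its lever arm about the fulcrum is 239 / 248.9 = 0.96 m.
That puts it at 1.3 − 0.96 = 0.34 m from the right end.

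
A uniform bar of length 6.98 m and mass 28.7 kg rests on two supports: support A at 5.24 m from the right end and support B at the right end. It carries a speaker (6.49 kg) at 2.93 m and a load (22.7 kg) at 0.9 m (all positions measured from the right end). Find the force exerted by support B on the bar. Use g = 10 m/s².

Take moments about support A.
Beam weight: 28.7 × 10 = 287 N down at 3.49 m → arm 1.75 m, τ = 287 × 1.75 = 502.2 N·m clockwise.
Speaker: 6.49 × 10 = 64.9 N down at 2.93 m → arm 2.31 m, τ = 64.9 × 2.31 = 149.9 N·m clockwise.
Load: 22.7 × 10 = 227 N down at 0.9 m → arm 4.34 m, τ = 227 × 4.34 = 985.2 N·m clockwise.
Net load moment about support A = 1637 N·m clockwise.
Reaction R at support B is upward at 0 m, arm 5.24 m → moment R × 5.24 counterclockwise.
For rotational equilibrium, R × 5.24 = 1637, so R = 312 N.

R_B ≈ 312 N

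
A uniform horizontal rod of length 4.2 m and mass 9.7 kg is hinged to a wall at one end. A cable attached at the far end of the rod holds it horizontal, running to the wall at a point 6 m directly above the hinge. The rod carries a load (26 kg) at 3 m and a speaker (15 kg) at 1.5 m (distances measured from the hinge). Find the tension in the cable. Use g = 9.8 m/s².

Taking torques about the hinge:
Beam weight: 9.7 × 9.8 = 95.06 N down at 2.1 m → arm 2.1 m, τ = 95.06 × 2.1 = 199.6 N·m clockwise.
Load: 26 × 9.8 = 254.8 N down at 3 m → arm 3 m, τ = 254.8 × 3 = 764.4 N·m clockwise.
Speaker: 15 × 9.8 = 147 N down at 1.5 m → arm 1.5 m, τ = 147 × 1.5 = 220.5 N·m clockwise.
Total clockwise load moment = 1184 N·m.
The cable tension T acts at 4.2 m; only its component perpendicular to the rod, T sinθ, produces torque. sinθ = h/√(h²+d²) = 6/√(6²+4.2²) = 0.8192.
Balancing moments: T × 4.2 × 0.8192 = 1184, giving T = 1184 / 3.441 = 344 N.

T ≈ 344 N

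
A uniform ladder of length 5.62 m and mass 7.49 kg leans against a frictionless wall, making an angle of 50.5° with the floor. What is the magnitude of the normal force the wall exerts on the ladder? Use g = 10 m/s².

Sum moments about the foot of the ladder (the floor normal and friction both act there and drop out).
Ladder weight 7.49×10 = 74.9 N acts at 2.81 m along the ladder; its horizontal arm is 2.81·cos50.5° = 1.787 m → τ = 133.8 N·m clockwise.
Wall normal N acts horizontally at the top; its moment arm is the height L sinθ = 5.62·sin50.5° = 4.337 m, counterclockwise.
Στ = 0 ⇒ N × 4.337 = 133.8 ⇒ N = 30.9 N.

N_wall ≈ 30.9 N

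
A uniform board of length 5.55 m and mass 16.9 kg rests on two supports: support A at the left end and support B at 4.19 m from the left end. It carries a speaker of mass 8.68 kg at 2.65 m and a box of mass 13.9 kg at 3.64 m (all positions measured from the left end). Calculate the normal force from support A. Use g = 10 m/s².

Take moments about support B.
Beam weight: 16.9 × 10 = 169 N down at 2.775 m → arm 1.415 m, τ = 169 × 1.415 = 239.1 N·m counterclockwise.
Speaker: 8.68 × 10 = 86.8 N down at 2.65 m → arm 1.54 m, τ = 86.8 × 1.54 = 133.7 N·m counterclockwise.
Box: 13.9 × 10 = 139 N down at 3.64 m → arm 0.55 m, τ = 139 × 0.55 = 76.45 N·m counterclockwise.
Net load moment about support B = 449.2 N·m counterclockwise.
Reaction R at support A is upward at 0 m, arm 4.19 m → moment R × 4.19 clockwise.
Στ = 0 ⇒ R × 4.19 = 449.2 ⇒ R = 107 N.

R_A ≈ 107 N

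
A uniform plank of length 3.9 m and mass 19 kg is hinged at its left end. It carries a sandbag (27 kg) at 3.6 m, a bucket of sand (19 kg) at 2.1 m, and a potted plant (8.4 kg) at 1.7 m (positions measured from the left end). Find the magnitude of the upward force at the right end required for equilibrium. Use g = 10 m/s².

Take moments about the left end.
Beam weight: 19 × 10 = 190 N down at 1.95 m → arm 1.95 m, τ = 190 × 1.95 = 370.5 N·m clockwise.
Sandbag: 27 × 10 = 270 N down at 3.6 m → arm 3.6 m, τ = 270 × 3.6 = 972 N·m clockwise.
Bucket of sand: 19 × 10 = 190 N down at 2.1 m → arm 2.1 m, τ = 190 × 2.1 = 399 N·m clockwise.
Potted plant: 8.4 × 10 = 84 N down at 1.7 m → arm 1.7 m, τ = 84 × 1.7 = 142.8 N·m clockwise.
Net moment of the loads = 1884 N·m clockwise.
The upward force F acts at the right end, arm 3.9 m, giving F × 3.9 counterclockwise.
Setting net torque to zero: F × 3.9 = 1884 → F = 1884 / 3.9 = 483 N.

F ≈ 483 N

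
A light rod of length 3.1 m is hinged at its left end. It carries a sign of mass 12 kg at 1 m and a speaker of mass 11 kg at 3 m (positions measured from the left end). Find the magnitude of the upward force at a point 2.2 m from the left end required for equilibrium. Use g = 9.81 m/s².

F ≈ 201 N

Take moments about the left end.
Sign: 12 × 9.81 = 117.7 N down at 1 m → arm 1 m, τ = 117.7 × 1 = 117.7 N·m clockwise.
Speaker: 11 × 9.81 = 107.9 N down at 3 m → arm 3 m, τ = 107.9 × 3 = 323.7 N·m clockwise.
Net moment of the loads = 441.4 N·m clockwise.
The upward force F acts at a point 2.2 m from the left end, arm 2.2 m, giving F × 2.2 counterclockwise.
For rotational equilibrium, F × 2.2 = 441.4, so F = 441.4 / 2.2 = 201 N.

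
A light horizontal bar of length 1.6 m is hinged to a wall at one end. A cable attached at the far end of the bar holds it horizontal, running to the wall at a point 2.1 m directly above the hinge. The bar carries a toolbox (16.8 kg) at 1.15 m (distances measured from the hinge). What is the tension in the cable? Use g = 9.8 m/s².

Take moments about the hinge.
Toolbox: 16.8 × 9.8 = 164.6 N down at 1.15 m → arm 1.15 m, τ = 164.6 × 1.15 = 189.3 N·m clockwise.
Total clockwise load moment = 189.3 N·m.
The cable tension T acts at 1.6 m; only its component perpendicular to the bar, T sinθ, produces torque. sinθ = h/√(h²+d²) = 2.1/√(2.1²+1.6²) = 0.7954.
Setting net torque to zero: T × 1.6 × 0.7954 = 189.3 → T = 189.3 / 1.273 = 149 N.

T ≈ 149 N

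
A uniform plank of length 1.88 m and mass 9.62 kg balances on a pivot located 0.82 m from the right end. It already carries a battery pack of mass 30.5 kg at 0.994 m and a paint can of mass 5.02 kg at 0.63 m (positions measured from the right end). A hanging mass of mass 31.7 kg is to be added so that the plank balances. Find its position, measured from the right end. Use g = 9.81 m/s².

x ≈ 0.646 m from the right end

Take moments about the pivot (at 0.82 m from the right end).
Beam weight: 9.62 × 9.81 = 94.37 N down at 0.94 m → arm 0.12 m, τ = 94.37 × 0.12 = 11.32 N·m counterclockwise.
Battery pack: 30.5 × 9.81 = 299.2 N down at 0.994 m → arm 0.174 m, τ = 299.2 × 0.174 = 52.06 N·m counterclockwise.
Paint can: 5.02 × 9.81 = 49.25 N down at 0.63 m → arm 0.19 m, τ = 49.25 × 0.19 = 9.357 N·m clockwise.
Net moment of existing loads = 54.02 N·m counterclockwise.
The hanging mass weighs 31.7 × 9.81 = 311 N and must supply an equal clockwise moment, so its lever arm about the pivot is 54.02 / 311 = 0.174 m.
That puts it at 0.82 − 0.174 = 0.646 m from the right end.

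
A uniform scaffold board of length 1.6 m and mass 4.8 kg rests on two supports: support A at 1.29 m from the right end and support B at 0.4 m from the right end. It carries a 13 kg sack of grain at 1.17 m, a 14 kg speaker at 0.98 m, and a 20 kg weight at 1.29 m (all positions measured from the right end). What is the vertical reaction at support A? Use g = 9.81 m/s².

R_A ≈ 417 N

Take moments about support B.
Beam weight: 4.8 × 9.81 = 47.09 N down at 0.8 m → arm 0.4 m, τ = 47.09 × 0.4 = 18.84 N·m counterclockwise.
Sack of grain: 13 × 9.81 = 127.5 N down at 1.17 m → arm 0.77 m, τ = 127.5 × 0.77 = 98.17 N·m counterclockwise.
Speaker: 14 × 9.81 = 137.3 N down at 0.98 m → arm 0.58 m, τ = 137.3 × 0.58 = 79.63 N·m counterclockwise.
Weight: 20 × 9.81 = 196.2 N down at 1.29 m → arm 0.89 m, τ = 196.2 × 0.89 = 174.6 N·m counterclockwise.
Net load moment about support B = 371.2 N·m counterclockwise.
Reaction R at support A is upward at 1.29 m, arm 0.89 m → moment R × 0.89 clockwise.
Στ = 0 ⇒ R × 0.89 = 371.2 ⇒ R = 417 N.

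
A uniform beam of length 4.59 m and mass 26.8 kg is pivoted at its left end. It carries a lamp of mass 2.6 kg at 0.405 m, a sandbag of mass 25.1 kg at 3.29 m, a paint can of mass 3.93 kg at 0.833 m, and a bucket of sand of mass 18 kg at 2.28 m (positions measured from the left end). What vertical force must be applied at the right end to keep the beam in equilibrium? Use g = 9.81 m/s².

F ≈ 405 N

Taking torques about the left end:
Beam weight: 26.8 × 9.81 = 262.9 N down at 2.295 m → arm 2.295 m, τ = 262.9 × 2.295 = 603.4 N·m clockwise.
Lamp: 2.6 × 9.81 = 25.51 N down at 0.405 m → arm 0.405 m, τ = 25.51 × 0.405 = 10.33 N·m clockwise.
Sandbag: 25.1 × 9.81 = 246.2 N down at 3.29 m → arm 3.29 m, τ = 246.2 × 3.29 = 810 N·m clockwise.
Paint can: 3.93 × 9.81 = 38.55 N down at 0.833 m → arm 0.833 m, τ = 38.55 × 0.833 = 32.11 N·m clockwise.
Bucket of sand: 18 × 9.81 = 176.6 N down at 2.28 m → arm 2.28 m, τ = 176.6 × 2.28 = 402.6 N·m clockwise.
Net moment of the loads = 1858 N·m clockwise.
The upward force F acts at the right end, arm 4.59 m, giving F × 4.59 counterclockwise.
Setting net torque to zero: F × 4.59 = 1858 → F = 1858 / 4.59 = 405 N.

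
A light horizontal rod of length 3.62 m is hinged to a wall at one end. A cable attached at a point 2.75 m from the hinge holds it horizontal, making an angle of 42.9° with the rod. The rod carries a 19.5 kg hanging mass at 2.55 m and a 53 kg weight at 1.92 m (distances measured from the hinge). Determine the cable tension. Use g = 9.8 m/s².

T ≈ 793 N

Choose the hinge as the axis so the unknown hinge reaction has zero arm there.
Hanging mass: 19.5 × 9.8 = 191.1 N down at 2.55 m → arm 2.55 m, τ = 191.1 × 2.55 = 487.3 N·m clockwise.
Weight: 53 × 9.8 = 519.4 N down at 1.92 m → arm 1.92 m, τ = 519.4 × 1.92 = 997.2 N·m clockwise.
Total clockwise load moment = 1484 N·m.
The cable tension T acts at 2.75 m; only its component perpendicular to the rod, T sinθ, produces torque. sin 42.9° = 0.6807.
Setting net torque to zero: T × 2.75 × 0.6807 = 1484 → T = 1484 / 1.872 = 793 N.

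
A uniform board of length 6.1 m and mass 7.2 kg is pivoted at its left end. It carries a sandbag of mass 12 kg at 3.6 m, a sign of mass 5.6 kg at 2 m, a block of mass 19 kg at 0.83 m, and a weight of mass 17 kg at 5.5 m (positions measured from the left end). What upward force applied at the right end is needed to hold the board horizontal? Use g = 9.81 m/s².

Choose the left end as the axis so the unknown pivot reaction has zero arm there.
Beam weight: 7.2 × 9.81 = 70.63 N down at 3.05 m → arm 3.05 m, τ = 70.63 × 3.05 = 215.4 N·m clockwise.
Sandbag: 12 × 9.81 = 117.7 N down at 3.6 m → arm 3.6 m, τ = 117.7 × 3.6 = 423.7 N·m clockwise.
Sign: 5.6 × 9.81 = 54.94 N down at 2 m → arm 2 m, τ = 54.94 × 2 = 109.9 N·m clockwise.
Block: 19 × 9.81 = 186.4 N down at 0.83 m → arm 0.83 m, τ = 186.4 × 0.83 = 154.7 N·m clockwise.
Weight: 17 × 9.81 = 166.8 N down at 5.5 m → arm 5.5 m, τ = 166.8 × 5.5 = 917.4 N·m clockwise.
Net moment of the loads = 1821 N·m clockwise.
The upward force F acts at the right end, arm 6.1 m, giving F × 6.1 counterclockwise.
For rotational equilibrium, F × 6.1 = 1821, so F = 1821 / 6.1 = 299 N.

F ≈ 299 N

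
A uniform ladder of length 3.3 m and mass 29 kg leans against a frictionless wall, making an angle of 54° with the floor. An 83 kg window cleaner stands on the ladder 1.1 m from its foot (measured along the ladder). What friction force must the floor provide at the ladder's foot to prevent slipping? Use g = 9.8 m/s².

Choose the foot of the ladder as the axis so the floor normal and friction both act there and drop out.
Ladder weight 29×9.8 = 284.2 N acts at 1.65 m along the ladder; its horizontal arm is 1.65·cos54° = 0.9698 m → τ = 275.6 N·m clockwise.
Window cleaner: 83×9.8 = 813.4 N at 1.1 m → arm 0.6466 m → τ = 525.9 N·m clockwise.
Wall normal N acts horizontally at the top; its moment arm is the height L sinθ = 3.3·sin54° = 2.67 m, counterclockwise.
For rotational equilibrium, N × 2.67 = 801.5, so N = 300 N.
ΣFx = 0: friction at the foot balances the wall's push, so f = N_wall = 300 N.

f ≈ 300 N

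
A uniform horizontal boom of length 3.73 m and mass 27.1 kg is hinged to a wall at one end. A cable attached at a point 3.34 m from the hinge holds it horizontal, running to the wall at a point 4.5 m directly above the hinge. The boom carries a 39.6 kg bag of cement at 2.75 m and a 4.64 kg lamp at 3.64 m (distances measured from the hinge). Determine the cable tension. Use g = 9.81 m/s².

About the hinge:
Beam weight: 27.1 × 9.81 = 265.9 N down at 1.865 m → arm 1.865 m, τ = 265.9 × 1.865 = 495.9 N·m clockwise.
Bag of cement: 39.6 × 9.81 = 388.5 N down at 2.75 m → arm 2.75 m, τ = 388.5 × 2.75 = 1068 N·m clockwise.
Lamp: 4.64 × 9.81 = 45.52 N down at 3.64 m → arm 3.64 m, τ = 45.52 × 3.64 = 165.7 N·m clockwise.
Total clockwise load moment = 1730 N·m.
The cable tension T acts at 3.34 m; only its component perpendicular to the boom, T sinθ, produces torque. sinθ = h/√(h²+d²) = 4.5/√(4.5²+3.34²) = 0.803.
Balancing moments: T × 3.34 × 0.803 = 1730, giving T = 1730 / 2.682 = 645 N.

T ≈ 645 N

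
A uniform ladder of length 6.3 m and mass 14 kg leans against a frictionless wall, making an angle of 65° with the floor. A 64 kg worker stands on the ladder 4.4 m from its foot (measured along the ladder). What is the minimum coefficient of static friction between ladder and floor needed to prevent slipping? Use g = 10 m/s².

μ_min ≈ 0.309

Taking torques about the foot of the ladder:
Ladder weight 14×10 = 140 N acts at 3.15 m along the ladder; its horizontal arm is 3.15·cos65° = 1.331 m → τ = 186.3 N·m clockwise.
Worker: 64×10 = 640 N at 4.4 m → arm 1.86 m → τ = 1190 N·m clockwise.
Wall normal N acts horizontally at the top; its moment arm is the height L sinθ = 6.3·sin65° = 5.71 m, counterclockwise.
For rotational equilibrium, N × 5.71 = 1376, so N = 241 N.
ΣFx = 0 ⇒ f = N_wall = 241 N. ΣFy = 0 ⇒ N_floor = 780 N.
μ_min = f / N_floor = 241 / 780 = 0.309.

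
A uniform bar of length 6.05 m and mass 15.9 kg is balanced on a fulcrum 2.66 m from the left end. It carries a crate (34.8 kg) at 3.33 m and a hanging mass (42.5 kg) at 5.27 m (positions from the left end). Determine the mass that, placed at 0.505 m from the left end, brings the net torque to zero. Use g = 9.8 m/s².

m ≈ 65 kg

Sum moments about the fulcrum (at 2.66 m from the left end) (the support reaction has zero arm there).
Beam weight: 15.9 × 9.8 = 155.8 N down at 3.025 m → arm 0.365 m, τ = 155.8 × 0.365 = 56.87 N·m clockwise.
Crate: 34.8 × 9.8 = 341 N down at 3.33 m → arm 0.67 m, τ = 341 × 0.67 = 228.5 N·m clockwise.
Hanging mass: 42.5 × 9.8 = 416.5 N down at 5.27 m → arm 2.61 m, τ = 416.5 × 2.61 = 1087 N·m clockwise.
Net moment of known loads = 1372 N·m clockwise.
An unknown mass m at 0.505 m has arm 2.155 m; its moment is m·g·2.155 counterclockwise.
Balancing moments: m × 9.8 × 2.155 = 1372, giving m = 1372 / (9.8 × 2.155) = 65 kg.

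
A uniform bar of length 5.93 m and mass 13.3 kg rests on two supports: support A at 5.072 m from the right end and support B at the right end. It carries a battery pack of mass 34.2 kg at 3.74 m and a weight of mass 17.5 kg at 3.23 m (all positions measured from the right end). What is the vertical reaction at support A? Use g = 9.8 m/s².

R_A ≈ 433 N

Choose support B as the axis so its reaction then has zero moment arm.
Beam weight: 13.3 × 9.8 = 130.3 N down at 2.965 m → arm 2.965 m, τ = 130.3 × 2.965 = 386.3 N·m counterclockwise.
Battery pack: 34.2 × 9.8 = 335.2 N down at 3.74 m → arm 3.74 m, τ = 335.2 × 3.74 = 1254 N·m counterclockwise.
Weight: 17.5 × 9.8 = 171.5 N down at 3.23 m → arm 3.23 m, τ = 171.5 × 3.23 = 553.9 N·m counterclockwise.
Net load moment about support B = 2194 N·m counterclockwise.
Reaction R at support A is upward at 5.072 m, arm 5.072 m → moment R × 5.072 clockwise.
Setting net torque to zero: R × 5.072 = 2194 → R = 433 N.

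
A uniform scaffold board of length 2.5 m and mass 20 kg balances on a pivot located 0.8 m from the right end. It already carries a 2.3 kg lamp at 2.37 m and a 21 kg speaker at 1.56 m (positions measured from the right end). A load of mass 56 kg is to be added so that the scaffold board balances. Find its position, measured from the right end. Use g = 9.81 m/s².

x ≈ 0.29 m from the right end

Take moments about the pivot (at 0.8 m from the right end).
Beam weight: 20 × 9.81 = 196.2 N down at 1.25 m → arm 0.45 m, τ = 196.2 × 0.45 = 88.29 N·m counterclockwise.
Lamp: 2.3 × 9.81 = 22.56 N down at 2.37 m → arm 1.57 m, τ = 22.56 × 1.57 = 35.42 N·m counterclockwise.
Speaker: 21 × 9.81 = 206 N down at 1.56 m → arm 0.76 m, τ = 206 × 0.76 = 156.6 N·m counterclockwise.
Net moment of existing loads = 280.3 N·m counterclockwise.
The load weighs 56 × 9.81 = 549.4 N and must supply an equal clockwise moment, so its lever arm about the pivot is 280.3 / 549.4 = 0.51 m.
That puts it at 0.8 − 0.51 = 0.29 m from the right end.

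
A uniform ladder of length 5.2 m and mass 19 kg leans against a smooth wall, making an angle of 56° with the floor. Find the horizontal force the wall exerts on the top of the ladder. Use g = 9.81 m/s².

Sum moments about the foot of the ladder (the floor normal and friction both act there and drop out).
Ladder weight 19×9.81 = 186.4 N acts at 2.6 m along the ladder; its horizontal arm is 2.6·cos56° = 1.454 m → τ = 271 N·m clockwise.
Wall normal N acts horizontally at the top; its moment arm is the height L sinθ = 5.2·sin56° = 4.311 m, counterclockwise.
For rotational equilibrium, N × 4.311 = 271, so N = 62.9 N.

N_wall ≈ 62.9 N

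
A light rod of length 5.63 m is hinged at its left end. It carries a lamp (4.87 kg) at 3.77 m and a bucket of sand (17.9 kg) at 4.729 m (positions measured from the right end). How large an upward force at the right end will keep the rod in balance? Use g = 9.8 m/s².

F ≈ 43.8 N

Sum moments about the left end (the unknown pivot reaction has zero arm there).
Lamp: 4.87 × 9.8 = 47.73 N down at 3.77 m → arm 1.86 m, τ = 47.73 × 1.86 = 88.78 N·m clockwise.
Bucket of sand: 17.9 × 9.8 = 175.4 N down at 4.729 m → arm 0.901 m, τ = 175.4 × 0.901 = 158 N·m clockwise.
Net moment of the loads = 246.8 N·m clockwise.
The upward force F acts at the right end, arm 5.63 m, giving F × 5.63 counterclockwise.
Setting net torque to zero: F × 5.63 = 246.8 → F = 246.8 / 5.63 = 43.8 N.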